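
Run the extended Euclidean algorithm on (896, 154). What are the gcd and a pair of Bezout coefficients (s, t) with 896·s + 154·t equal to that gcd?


Euclidean algorithm on (896, 154) — divide until remainder is 0:
  896 = 5 · 154 + 126
  154 = 1 · 126 + 28
  126 = 4 · 28 + 14
  28 = 2 · 14 + 0
gcd(896, 154) = 14.
Track Bezout coefficients alongside the remainders: start with r₀ = 896 = a·1 + b·0 (s = 1, t = 0) and r₁ = 154 = a·0 + b·1 (s = 0, t = 1); each new remainder r_{k+1} = r_{k-1} − q_k·r_k inherits s_{k+1} = s_{k-1} − q_k·s_k, t_{k+1} = t_{k-1} − q_k·t_k, so r_k = a·s_k + b·t_k at every step:
  q = 5: r = 126, s = 1 − 5·0 = 1, t = 0 − 5·1 = -5  (check: 896·1 + 154·(-5) = 126)
  q = 1: r = 28, s = 0 − 1·1 = -1, t = 1 − 1·(-5) = 6  (check: 896·(-1) + 154·6 = 28)
  q = 4: r = 14, s = 1 − 4·(-1) = 5, t = -5 − 4·6 = -29  (check: 896·5 + 154·(-29) = 14)
The row with r = 14 (the gcd) gives the Bezout coefficients s = 5, t = -29.
Result: 896 · (5) + 154 · (-29) = 14.

gcd(896, 154) = 14; s = 5, t = -29 (check: 896·5 + 154·(-29) = 14).


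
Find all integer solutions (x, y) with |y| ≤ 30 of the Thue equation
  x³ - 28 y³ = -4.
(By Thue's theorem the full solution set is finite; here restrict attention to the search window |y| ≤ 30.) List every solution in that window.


The equation is x³ - 28y³ = -4. For fixed y, x³ = 28·y³ − 4, so a solution requires the RHS to be a perfect cube.
Strategy: iterate y from -30 to 30, compute RHS = 28·y³ − 4, and check whether it is a (positive or negative) perfect cube.
Check small values of y:
  y = 0: RHS = -4 is not a perfect cube.
  y = 1: RHS = 24 is not a perfect cube.
  y = -1: RHS = -32 is not a perfect cube.
  y = 2: RHS = 220 is not a perfect cube.
  y = -2: RHS = -228 is not a perfect cube.
  y = 3: RHS = 752 is not a perfect cube.
  y = -3: RHS = -760 is not a perfect cube.
Continuing the search up to |y| = 30 finds no solutions either.
No (x, y) in the scanned range satisfies the equation.

No integer solutions with |y| ≤ 30.


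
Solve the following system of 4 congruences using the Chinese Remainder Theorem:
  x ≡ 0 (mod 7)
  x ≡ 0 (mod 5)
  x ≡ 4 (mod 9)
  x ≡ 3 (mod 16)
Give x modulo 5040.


Product of moduli M = 7 · 5 · 9 · 16 = 5040.
Merge one congruence at a time:
  Start: x ≡ 0 (mod 7).
  Combine with x ≡ 0 (mod 5); new modulus lcm = 35.
    Write x = 0 + 7·t and substitute into x ≡ 0 (mod 5): 7·t ≡ 0 − 0 = 0 (mod 5).
    Reduce coefficients mod 5: 2·t ≡ 0 (mod 5).
    The inverse of 2 mod 5 is 3 (since 2·3 = 6 = 1·5 + 1), so t ≡ 3·0 = 0 ≡ 0 (mod 5).
    Then x = 0 + 7·0 = 0, valid modulo lcm(7, 5) = 35: x ≡ 0 (mod 35).
  Combine with x ≡ 4 (mod 9); new modulus lcm = 315.
    Write x = 0 + 35·t and substitute into x ≡ 4 (mod 9): 35·t ≡ 4 − 0 = 4 (mod 9).
    Reduce coefficients mod 9: 8·t ≡ 4 (mod 9).
    The inverse of 8 mod 9 is 8 (since 8·8 = 64 = 7·9 + 1), so t ≡ 8·4 = 32 ≡ 5 (mod 9).
    Then x = 0 + 35·5 = 175, valid modulo lcm(35, 9) = 315: x ≡ 175 (mod 315).
  Combine with x ≡ 3 (mod 16); new modulus lcm = 5040.
    Write x = 175 + 315·t and substitute into x ≡ 3 (mod 16): 315·t ≡ 3 − 175 = -172 (mod 16).
    Reduce coefficients mod 16: 11·t ≡ 4 (mod 16).
    The inverse of 11 mod 16 is 3 (since 11·3 = 33 = 2·16 + 1), so t ≡ 3·4 = 12 ≡ 12 (mod 16).
    Then x = 175 + 315·12 = 3955, valid modulo lcm(315, 16) = 5040: x ≡ 3955 (mod 5040).
Verify against each original: 3955 mod 7 = 0, 3955 mod 5 = 0, 3955 mod 9 = 4, 3955 mod 16 = 3.

x ≡ 3955 (mod 5040).


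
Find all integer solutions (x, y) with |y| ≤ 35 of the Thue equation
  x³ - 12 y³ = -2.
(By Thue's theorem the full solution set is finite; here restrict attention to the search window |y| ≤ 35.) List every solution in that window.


The equation is x³ - 12y³ = -2. For fixed y, x³ = 12·y³ − 2, so a solution requires the RHS to be a perfect cube.
Strategy: iterate y from -35 to 35, compute RHS = 12·y³ − 2, and check whether it is a (positive or negative) perfect cube.
Check small values of y:
  y = 0: RHS = -2 is not a perfect cube.
  y = 1: RHS = 10 is not a perfect cube.
  y = -1: RHS = -14 is not a perfect cube.
  y = 2: RHS = 94 is not a perfect cube.
  y = -2: RHS = -98 is not a perfect cube.
  y = 3: RHS = 322 is not a perfect cube.
  y = -3: RHS = -326 is not a perfect cube.
Continuing the search up to |y| = 35 finds no solutions either.
No (x, y) in the scanned range satisfies the equation.

No integer solutions with |y| ≤ 35.


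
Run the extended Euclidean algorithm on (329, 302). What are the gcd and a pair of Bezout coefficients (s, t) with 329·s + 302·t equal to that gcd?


Euclidean algorithm on (329, 302) — divide until remainder is 0:
  329 = 1 · 302 + 27
  302 = 11 · 27 + 5
  27 = 5 · 5 + 2
  5 = 2 · 2 + 1
  2 = 2 · 1 + 0
gcd(329, 302) = 1.
Track Bezout coefficients alongside the remainders: start with r₀ = 329 = a·1 + b·0 (s = 1, t = 0) and r₁ = 302 = a·0 + b·1 (s = 0, t = 1); each new remainder r_{k+1} = r_{k-1} − q_k·r_k inherits s_{k+1} = s_{k-1} − q_k·s_k, t_{k+1} = t_{k-1} − q_k·t_k, so r_k = a·s_k + b·t_k at every step:
  q = 1: r = 27, s = 1 − 1·0 = 1, t = 0 − 1·1 = -1  (check: 329·1 + 302·(-1) = 27)
  q = 11: r = 5, s = 0 − 11·1 = -11, t = 1 − 11·(-1) = 12  (check: 329·(-11) + 302·12 = 5)
  q = 5: r = 2, s = 1 − 5·(-11) = 56, t = -1 − 5·12 = -61  (check: 329·56 + 302·(-61) = 2)
  q = 2: r = 1, s = -11 − 2·56 = -123, t = 12 − 2·(-61) = 134  (check: 329·(-123) + 302·134 = 1)
The row with r = 1 (the gcd) gives the Bezout coefficients s = -123, t = 134.
Result: 329 · (-123) + 302 · (134) = 1.

gcd(329, 302) = 1; s = -123, t = 134 (check: 329·(-123) + 302·134 = 1).


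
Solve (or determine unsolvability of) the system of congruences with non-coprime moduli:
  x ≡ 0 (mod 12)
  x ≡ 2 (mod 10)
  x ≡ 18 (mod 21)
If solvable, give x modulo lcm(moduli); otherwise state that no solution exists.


Moduli 12, 10, 21 are not pairwise coprime, so CRT works modulo lcm(m_i) when all pairwise compatibility conditions hold.
Pairwise compatibility: gcd(m_i, m_j) must divide a_i - a_j for every pair.
Merge one congruence at a time:
  Start: x ≡ 0 (mod 12).
  Combine with x ≡ 2 (mod 10): gcd(12, 10) = 2; 2 - 0 = 2, which IS divisible by 2, so compatible.
    Write x = 0 + 12·t and substitute into x ≡ 2 (mod 10): 12·t ≡ 2 − 0 = 2 (mod 10).
    Divide the congruence (and modulus) by g = 2: 6·t ≡ 1 (mod 5).
    Reduce coefficients mod 5: 1·t ≡ 1 (mod 5).
    So t ≡ 1 (mod 5).
    Then x = 0 + 12·1 = 12, valid modulo lcm(12, 10) = 60: x ≡ 12 (mod 60).
  Combine with x ≡ 18 (mod 21): gcd(60, 21) = 3; 18 - 12 = 6, which IS divisible by 3, so compatible.
    Write x = 12 + 60·t and substitute into x ≡ 18 (mod 21): 60·t ≡ 18 − 12 = 6 (mod 21).
    Divide the congruence (and modulus) by g = 3: 20·t ≡ 2 (mod 7).
    Reduce coefficients mod 7: 6·t ≡ 2 (mod 7).
    The inverse of 6 mod 7 is 6 (since 6·6 = 36 = 5·7 + 1), so t ≡ 6·2 = 12 ≡ 5 (mod 7).
    Then x = 12 + 60·5 = 312, valid modulo lcm(60, 21) = 420: x ≡ 312 (mod 420).
Verify: 312 mod 12 = 0, 312 mod 10 = 2, 312 mod 21 = 18.

x ≡ 312 (mod 420).


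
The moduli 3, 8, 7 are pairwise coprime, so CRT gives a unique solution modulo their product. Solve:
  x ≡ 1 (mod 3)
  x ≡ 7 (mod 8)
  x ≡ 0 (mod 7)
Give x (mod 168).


Moduli 3, 8, 7 are pairwise coprime; by CRT there is a unique solution modulo M = 3 · 8 · 7 = 168.
Solve pairwise, accumulating the modulus:
  Start with x ≡ 1 (mod 3).
  Combine with x ≡ 7 (mod 8): since gcd(3, 8) = 1, we get a unique residue mod 24.
    Write x = 1 + 3·t and substitute into x ≡ 7 (mod 8): 3·t ≡ 7 − 1 = 6 (mod 8).
    The inverse of 3 mod 8 is 3 (since 3·3 = 9 = 1·8 + 1), so t ≡ 3·6 = 18 ≡ 2 (mod 8).
    Then x = 1 + 3·2 = 7, valid modulo lcm(3, 8) = 24: x ≡ 7 (mod 24).
  Combine with x ≡ 0 (mod 7): since gcd(24, 7) = 1, we get a unique residue mod 168.
    Write x = 7 + 24·t and substitute into x ≡ 0 (mod 7): 24·t ≡ 0 − 7 = -7 (mod 7).
    Reduce coefficients mod 7: 3·t ≡ 0 (mod 7).
    The inverse of 3 mod 7 is 5 (since 3·5 = 15 = 2·7 + 1), so t ≡ 5·0 = 0 ≡ 0 (mod 7).
    Then x = 7 + 24·0 = 7, valid modulo lcm(24, 7) = 168: x ≡ 7 (mod 168).
Verify: 7 mod 3 = 1 ✓, 7 mod 8 = 7 ✓, 7 mod 7 = 0 ✓.

x ≡ 7 (mod 168).


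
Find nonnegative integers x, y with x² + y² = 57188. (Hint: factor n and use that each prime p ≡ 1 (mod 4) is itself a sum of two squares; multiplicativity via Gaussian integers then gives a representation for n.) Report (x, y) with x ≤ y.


Step 1: Factor n = 57188 = 2^2 · 17 · 29^2.
Step 2: Check the mod-4 condition on each prime factor: 2 = 2 (special); 17 ≡ 1 (mod 4), exponent 1; 29 ≡ 1 (mod 4), exponent 2.
All primes ≡ 3 (mod 4) appear to even exponent (or don't appear), so by the two-squares theorem n IS expressible as a sum of two squares.
Step 3: Build a representation. Group n = k² · m with k = 2 and m = 17 · 29 · 29 = 14297 (a product of primes ≡ 1 (mod 4)); a representation of m scales to one of n via (k·x)² + (k·y)² = k²(x² + y²). Each prime p ≡ 1 (mod 4) is itself a sum of two squares; find a² by testing p − a² for a perfect square:
  17: 17 − 1² = 16 = 4² ⇒ 17 = 1² + 4².
  29: 29 − 1² = 28, 29 − 2² = 25 = 5² ⇒ 29 = 2² + 5².
  Combine using the Brahmagupta–Fibonacci identity (a² + b²)(c² + d²) = (ac − bd)² + (ad + bc)² = (ac + bd)² + (ad − bc)²:
  17 · 29 = 493: from (1² + 4²)(2² + 5²), take (1·2 − 4·5, 1·5 + 4·2) = (2 − 20, 5 + 8) = (-18, 13); dropping signs (only squares matter) gives (18, 13); check 18² + 13² = 324 + 169 = 493 ✓.
  493 · 29 = 14297: from (18² + 13²)(2² + 5²), take (18·2 − 13·5, 18·5 + 13·2) = (36 − 65, 90 + 26) = (-29, 116); dropping signs (only squares matter) gives (29, 116); check 29² + 116² = 841 + 13456 = 14297 ✓.
  Scale by k = 2: (2·29, 2·116) = (58, 232).
Step 4: Order so x ≤ y and verify: 58² + 232² = 3364 + 53824 = 57188 = n. ✓

n = 57188 = 58² + 232² (one valid representation with x ≤ y).


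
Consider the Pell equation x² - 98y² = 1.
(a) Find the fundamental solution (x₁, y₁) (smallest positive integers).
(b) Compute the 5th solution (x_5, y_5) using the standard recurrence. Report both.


Step 1: Find the fundamental solution (x₁, y₁) of x² - 98y² = 1.
  Expand √98 as a continued fraction. a₀ = ⌊√98⌋ = 9; iterate m_{k+1} = d_k·a_k − m_k, d_{k+1} = (98 − m_{k+1}²)/d_k, a_{k+1} = ⌊(a₀ + m_{k+1})/d_{k+1}⌋ (starting m₀ = 0, d₀ = 1), with convergents p_k = a_k·p_{k-1} + p_{k-2}, q_k = a_k·q_{k-1} + q_{k-2} (p₋₁ = 1, q₋₁ = 0):
  k = 0: a₀ = 9; p₀/q₀ = 9/1; p₀² − 98·q₀² = 81 − 98 = -17.
  k = 1: m = 9, d = 17, a = ⌊(9 + 9)/17⌋ = 1; p/q = (1·9 + 1)/(1·1 + 0) = 10/1; p² − 98·q² = 100 − 98 = 2.
  k = 2: m = 8, d = 2, a = ⌊(9 + 8)/2⌋ = 8; p/q = (8·10 + 9)/(8·1 + 1) = 89/9; p² − 98·q² = 7921 − 7938 = -17.
  k = 3: m = 8, d = 17, a = ⌊(9 + 8)/17⌋ = 1; p/q = (1·89 + 10)/(1·9 + 1) = 99/10; p² − 98·q² = 9801 − 9800 = 1.
  The first convergent with p² − 98·q² = 1 gives the fundamental solution (x₁, y₁) = (99, 10).
Step 2: Apply the recurrence (x_{n+1}, y_{n+1}) = (x₁x_n + 98y₁y_n, x₁y_n + y₁x_n) repeatedly.
  From (x_1, y_1) = (99, 10): x_2 = 99·99 + 98·10·10 = 19601; y_2 = 99·10 + 10·99 = 1980.
  From (x_2, y_2) = (19601, 1980): x_3 = 99·19601 + 98·10·1980 = 3880899; y_3 = 99·1980 + 10·19601 = 392030.
  From (x_3, y_3) = (3880899, 392030): x_4 = 99·3880899 + 98·10·392030 = 768398401; y_4 = 99·392030 + 10·3880899 = 77619960.
  From (x_4, y_4) = (768398401, 77619960): x_5 = 99·768398401 + 98·10·77619960 = 152139002499; y_5 = 99·77619960 + 10·768398401 = 15368360050.
Step 3: Verify x_5² - 98·y_5² = 23146276081390728245001 - 23146276081390728245000 = 1 (should be 1). ✓

(x_1, y_1) = (99, 10); (x_5, y_5) = (152139002499, 15368360050).


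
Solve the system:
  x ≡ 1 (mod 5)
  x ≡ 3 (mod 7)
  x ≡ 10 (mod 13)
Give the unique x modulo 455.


Moduli 5, 7, 13 are pairwise coprime; by CRT there is a unique solution modulo M = 5 · 7 · 13 = 455.
Solve pairwise, accumulating the modulus:
  Start with x ≡ 1 (mod 5).
  Combine with x ≡ 3 (mod 7): since gcd(5, 7) = 1, we get a unique residue mod 35.
    Write x = 1 + 5·t and substitute into x ≡ 3 (mod 7): 5·t ≡ 3 − 1 = 2 (mod 7).
    The inverse of 5 mod 7 is 3 (since 5·3 = 15 = 2·7 + 1), so t ≡ 3·2 = 6 ≡ 6 (mod 7).
    Then x = 1 + 5·6 = 31, valid modulo lcm(5, 7) = 35: x ≡ 31 (mod 35).
  Combine with x ≡ 10 (mod 13): since gcd(35, 13) = 1, we get a unique residue mod 455.
    Write x = 31 + 35·t and substitute into x ≡ 10 (mod 13): 35·t ≡ 10 − 31 = -21 (mod 13).
    Reduce coefficients mod 13: 9·t ≡ 5 (mod 13).
    The inverse of 9 mod 13 is 3 (since 9·3 = 27 = 2·13 + 1), so t ≡ 3·5 = 15 ≡ 2 (mod 13).
    Then x = 31 + 35·2 = 101, valid modulo lcm(35, 13) = 455: x ≡ 101 (mod 455).
Verify: 101 mod 5 = 1 ✓, 101 mod 7 = 3 ✓, 101 mod 13 = 10 ✓.

x ≡ 101 (mod 455).


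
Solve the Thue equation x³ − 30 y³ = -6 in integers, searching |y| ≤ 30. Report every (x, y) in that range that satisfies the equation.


The equation is x³ - 30y³ = -6. For fixed y, x³ = 30·y³ − 6, so a solution requires the RHS to be a perfect cube.
Strategy: iterate y from -30 to 30, compute RHS = 30·y³ − 6, and check whether it is a (positive or negative) perfect cube.
Check small values of y:
  y = 0: RHS = -6 is not a perfect cube.
  y = 1: RHS = 24 is not a perfect cube.
  y = -1: RHS = -36 is not a perfect cube.
  y = 2: RHS = 234 is not a perfect cube.
  y = -2: RHS = -246 is not a perfect cube.
  y = 3: RHS = 804 is not a perfect cube.
  y = -3: RHS = -816 is not a perfect cube.
Continuing the search up to |y| = 30 finds no solutions either.
No (x, y) in the scanned range satisfies the equation.

No integer solutions with |y| ≤ 30.


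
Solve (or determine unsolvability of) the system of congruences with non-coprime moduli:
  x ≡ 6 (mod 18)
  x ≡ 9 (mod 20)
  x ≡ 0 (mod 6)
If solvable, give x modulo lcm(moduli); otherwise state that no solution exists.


Moduli 18, 20, 6 are not pairwise coprime, so CRT works modulo lcm(m_i) when all pairwise compatibility conditions hold.
Pairwise compatibility: gcd(m_i, m_j) must divide a_i - a_j for every pair.
Merge one congruence at a time:
  Start: x ≡ 6 (mod 18).
  Combine with x ≡ 9 (mod 20): gcd(18, 20) = 2, and 9 - 6 = 3 is NOT divisible by 2.
    ⇒ system is inconsistent (no integer solution).

No solution (the system is inconsistent).


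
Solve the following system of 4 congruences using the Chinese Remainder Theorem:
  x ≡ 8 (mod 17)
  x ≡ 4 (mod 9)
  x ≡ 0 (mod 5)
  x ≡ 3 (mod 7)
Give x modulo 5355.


Product of moduli M = 17 · 9 · 5 · 7 = 5355.
Merge one congruence at a time:
  Start: x ≡ 8 (mod 17).
  Combine with x ≡ 4 (mod 9); new modulus lcm = 153.
    Write x = 8 + 17·t and substitute into x ≡ 4 (mod 9): 17·t ≡ 4 − 8 = -4 (mod 9).
    Reduce coefficients mod 9: 8·t ≡ 5 (mod 9).
    The inverse of 8 mod 9 is 8 (since 8·8 = 64 = 7·9 + 1), so t ≡ 8·5 = 40 ≡ 4 (mod 9).
    Then x = 8 + 17·4 = 76, valid modulo lcm(17, 9) = 153: x ≡ 76 (mod 153).
  Combine with x ≡ 0 (mod 5); new modulus lcm = 765.
    Write x = 76 + 153·t and substitute into x ≡ 0 (mod 5): 153·t ≡ 0 − 76 = -76 (mod 5).
    Reduce coefficients mod 5: 3·t ≡ 4 (mod 5).
    The inverse of 3 mod 5 is 2 (since 3·2 = 6 = 1·5 + 1), so t ≡ 2·4 = 8 ≡ 3 (mod 5).
    Then x = 76 + 153·3 = 535, valid modulo lcm(153, 5) = 765: x ≡ 535 (mod 765).
  Combine with x ≡ 3 (mod 7); new modulus lcm = 5355.
    Write x = 535 + 765·t and substitute into x ≡ 3 (mod 7): 765·t ≡ 3 − 535 = -532 (mod 7).
    Reduce coefficients mod 7: 2·t ≡ 0 (mod 7).
    The inverse of 2 mod 7 is 4 (since 2·4 = 8 = 1·7 + 1), so t ≡ 4·0 = 0 ≡ 0 (mod 7).
    Then x = 535 + 765·0 = 535, valid modulo lcm(765, 7) = 5355: x ≡ 535 (mod 5355).
Verify against each original: 535 mod 17 = 8, 535 mod 9 = 4, 535 mod 5 = 0, 535 mod 7 = 3.

x ≡ 535 (mod 5355).


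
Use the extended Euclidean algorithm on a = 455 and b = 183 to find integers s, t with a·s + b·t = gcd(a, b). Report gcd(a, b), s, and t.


Euclidean algorithm on (455, 183) — divide until remainder is 0:
  455 = 2 · 183 + 89
  183 = 2 · 89 + 5
  89 = 17 · 5 + 4
  5 = 1 · 4 + 1
  4 = 4 · 1 + 0
gcd(455, 183) = 1.
Track Bezout coefficients alongside the remainders: start with r₀ = 455 = a·1 + b·0 (s = 1, t = 0) and r₁ = 183 = a·0 + b·1 (s = 0, t = 1); each new remainder r_{k+1} = r_{k-1} − q_k·r_k inherits s_{k+1} = s_{k-1} − q_k·s_k, t_{k+1} = t_{k-1} − q_k·t_k, so r_k = a·s_k + b·t_k at every step:
  q = 2: r = 89, s = 1 − 2·0 = 1, t = 0 − 2·1 = -2  (check: 455·1 + 183·(-2) = 89)
  q = 2: r = 5, s = 0 − 2·1 = -2, t = 1 − 2·(-2) = 5  (check: 455·(-2) + 183·5 = 5)
  q = 17: r = 4, s = 1 − 17·(-2) = 35, t = -2 − 17·5 = -87  (check: 455·35 + 183·(-87) = 4)
  q = 1: r = 1, s = -2 − 1·35 = -37, t = 5 − 1·(-87) = 92  (check: 455·(-37) + 183·92 = 1)
The row with r = 1 (the gcd) gives the Bezout coefficients s = -37, t = 92.
Result: 455 · (-37) + 183 · (92) = 1.

gcd(455, 183) = 1; s = -37, t = 92 (check: 455·(-37) + 183·92 = 1).


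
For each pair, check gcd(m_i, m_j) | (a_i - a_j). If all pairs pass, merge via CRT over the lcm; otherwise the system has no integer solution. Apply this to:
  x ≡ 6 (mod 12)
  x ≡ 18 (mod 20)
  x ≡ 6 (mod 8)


Moduli 12, 20, 8 are not pairwise coprime, so CRT works modulo lcm(m_i) when all pairwise compatibility conditions hold.
Pairwise compatibility: gcd(m_i, m_j) must divide a_i - a_j for every pair.
Merge one congruence at a time:
  Start: x ≡ 6 (mod 12).
  Combine with x ≡ 18 (mod 20): gcd(12, 20) = 4; 18 - 6 = 12, which IS divisible by 4, so compatible.
    Write x = 6 + 12·t and substitute into x ≡ 18 (mod 20): 12·t ≡ 18 − 6 = 12 (mod 20).
    Divide the congruence (and modulus) by g = 4: 3·t ≡ 3 (mod 5).
    The inverse of 3 mod 5 is 2 (since 3·2 = 6 = 1·5 + 1), so t ≡ 2·3 = 6 ≡ 1 (mod 5).
    Then x = 6 + 12·1 = 18, valid modulo lcm(12, 20) = 60: x ≡ 18 (mod 60).
  Combine with x ≡ 6 (mod 8): gcd(60, 8) = 4; 6 - 18 = -12, which IS divisible by 4, so compatible.
    Write x = 18 + 60·t and substitute into x ≡ 6 (mod 8): 60·t ≡ 6 − 18 = -12 (mod 8).
    Divide the congruence (and modulus) by g = 4: 15·t ≡ -3 (mod 2).
    Reduce coefficients mod 2: 1·t ≡ 1 (mod 2).
    So t ≡ 1 (mod 2).
    Then x = 18 + 60·1 = 78, valid modulo lcm(60, 8) = 120: x ≡ 78 (mod 120).
Verify: 78 mod 12 = 6, 78 mod 20 = 18, 78 mod 8 = 6.

x ≡ 78 (mod 120).


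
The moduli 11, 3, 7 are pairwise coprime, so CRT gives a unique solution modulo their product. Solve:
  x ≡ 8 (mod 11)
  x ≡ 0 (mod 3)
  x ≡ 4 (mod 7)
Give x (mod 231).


Moduli 11, 3, 7 are pairwise coprime; by CRT there is a unique solution modulo M = 11 · 3 · 7 = 231.
Solve pairwise, accumulating the modulus:
  Start with x ≡ 8 (mod 11).
  Combine with x ≡ 0 (mod 3): since gcd(11, 3) = 1, we get a unique residue mod 33.
    Write x = 8 + 11·t and substitute into x ≡ 0 (mod 3): 11·t ≡ 0 − 8 = -8 (mod 3).
    Reduce coefficients mod 3: 2·t ≡ 1 (mod 3).
    The inverse of 2 mod 3 is 2 (since 2·2 = 4 = 1·3 + 1), so t ≡ 2·1 = 2 ≡ 2 (mod 3).
    Then x = 8 + 11·2 = 30, valid modulo lcm(11, 3) = 33: x ≡ 30 (mod 33).
  Combine with x ≡ 4 (mod 7): since gcd(33, 7) = 1, we get a unique residue mod 231.
    Write x = 30 + 33·t and substitute into x ≡ 4 (mod 7): 33·t ≡ 4 − 30 = -26 (mod 7).
    Reduce coefficients mod 7: 5·t ≡ 2 (mod 7).
    The inverse of 5 mod 7 is 3 (since 5·3 = 15 = 2·7 + 1), so t ≡ 3·2 = 6 ≡ 6 (mod 7).
    Then x = 30 + 33·6 = 228, valid modulo lcm(33, 7) = 231: x ≡ 228 (mod 231).
Verify: 228 mod 11 = 8 ✓, 228 mod 3 = 0 ✓, 228 mod 7 = 4 ✓.

x ≡ 228 (mod 231).


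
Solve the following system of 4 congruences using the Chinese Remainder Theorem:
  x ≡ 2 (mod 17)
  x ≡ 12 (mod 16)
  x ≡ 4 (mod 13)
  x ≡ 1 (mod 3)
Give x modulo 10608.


Product of moduli M = 17 · 16 · 13 · 3 = 10608.
Merge one congruence at a time:
  Start: x ≡ 2 (mod 17).
  Combine with x ≡ 12 (mod 16); new modulus lcm = 272.
    Write x = 2 + 17·t and substitute into x ≡ 12 (mod 16): 17·t ≡ 12 − 2 = 10 (mod 16).
    Reduce coefficients mod 16: 1·t ≡ 10 (mod 16).
    So t ≡ 10 (mod 16).
    Then x = 2 + 17·10 = 172, valid modulo lcm(17, 16) = 272: x ≡ 172 (mod 272).
  Combine with x ≡ 4 (mod 13); new modulus lcm = 3536.
    Write x = 172 + 272·t and substitute into x ≡ 4 (mod 13): 272·t ≡ 4 − 172 = -168 (mod 13).
    Reduce coefficients mod 13: 12·t ≡ 1 (mod 13).
    The inverse of 12 mod 13 is 12 (since 12·12 = 144 = 11·13 + 1), so t ≡ 12·1 = 12 ≡ 12 (mod 13).
    Then x = 172 + 272·12 = 3436, valid modulo lcm(272, 13) = 3536: x ≡ 3436 (mod 3536).
  Combine with x ≡ 1 (mod 3); new modulus lcm = 10608.
    Write x = 3436 + 3536·t and substitute into x ≡ 1 (mod 3): 3536·t ≡ 1 − 3436 = -3435 (mod 3).
    Reduce coefficients mod 3: 2·t ≡ 0 (mod 3).
    The inverse of 2 mod 3 is 2 (since 2·2 = 4 = 1·3 + 1), so t ≡ 2·0 = 0 ≡ 0 (mod 3).
    Then x = 3436 + 3536·0 = 3436, valid modulo lcm(3536, 3) = 10608: x ≡ 3436 (mod 10608).
Verify against each original: 3436 mod 17 = 2, 3436 mod 16 = 12, 3436 mod 13 = 4, 3436 mod 3 = 1.

x ≡ 3436 (mod 10608).


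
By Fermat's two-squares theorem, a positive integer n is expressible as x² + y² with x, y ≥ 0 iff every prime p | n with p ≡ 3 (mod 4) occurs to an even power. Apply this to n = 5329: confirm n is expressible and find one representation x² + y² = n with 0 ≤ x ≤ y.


Step 1: Factor n = 5329 = 73^2.
Step 2: Check the mod-4 condition on each prime factor: 73 ≡ 1 (mod 4), exponent 2.
All primes ≡ 3 (mod 4) appear to even exponent (or don't appear), so by the two-squares theorem n IS expressible as a sum of two squares.
Step 3: Build a representation. Here n = 73 · 73 is a product of primes ≡ 1 (mod 4). Each prime p ≡ 1 (mod 4) is itself a sum of two squares; find a² by testing p − a² for a perfect square:
  73: 73 − 1² = 72, 73 − 2² = 69, 73 − 3² = 64 = 8² ⇒ 73 = 3² + 8².
  Combine using the Brahmagupta–Fibonacci identity (a² + b²)(c² + d²) = (ac − bd)² + (ad + bc)² = (ac + bd)² + (ad − bc)²:
  73 · 73 = 5329: from (3² + 8²)(3² + 8²), take (3·3 − 8·8, 3·8 + 8·3) = (9 − 64, 24 + 24) = (-55, 48); dropping signs (only squares matter) gives (55, 48); check 55² + 48² = 3025 + 2304 = 5329 ✓.
Step 4: Order so x ≤ y and verify: 48² + 55² = 2304 + 3025 = 5329 = n. ✓

n = 5329 = 48² + 55² (one valid representation with x ≤ y).


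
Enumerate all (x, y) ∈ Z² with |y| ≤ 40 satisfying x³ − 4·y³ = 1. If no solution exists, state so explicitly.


The equation is x³ - 4y³ = 1. For fixed y, x³ = 4·y³ + 1, so a solution requires the RHS to be a perfect cube.
Strategy: iterate y from -40 to 40, compute RHS = 4·y³ + 1, and check whether it is a (positive or negative) perfect cube.
Check small values of y:
  y = 0: RHS = 1 = (1)³ ⇒ x = 1 works.
  y = 1: RHS = 5 is not a perfect cube.
  y = -1: RHS = -3 is not a perfect cube.
  y = 2: RHS = 33 is not a perfect cube.
  y = -2: RHS = -31 is not a perfect cube.
  y = 3: RHS = 109 is not a perfect cube.
  y = -3: RHS = -107 is not a perfect cube.
Continuing the search up to |y| = 40 finds no further solutions beyond those listed.
Collected solutions: (1, 0).

Solutions (with |y| ≤ 40): (1, 0).


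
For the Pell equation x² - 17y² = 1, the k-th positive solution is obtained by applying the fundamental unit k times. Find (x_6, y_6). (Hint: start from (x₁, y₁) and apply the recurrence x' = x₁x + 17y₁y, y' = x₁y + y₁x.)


Step 1: Find the fundamental solution (x₁, y₁) of x² - 17y² = 1.
  Expand √17 as a continued fraction. a₀ = ⌊√17⌋ = 4; iterate m_{k+1} = d_k·a_k − m_k, d_{k+1} = (17 − m_{k+1}²)/d_k, a_{k+1} = ⌊(a₀ + m_{k+1})/d_{k+1}⌋ (starting m₀ = 0, d₀ = 1), with convergents p_k = a_k·p_{k-1} + p_{k-2}, q_k = a_k·q_{k-1} + q_{k-2} (p₋₁ = 1, q₋₁ = 0):
  k = 0: a₀ = 4; p₀/q₀ = 4/1; p₀² − 17·q₀² = 16 − 17 = -1.
  k = 1: m = 4, d = 1, a = ⌊(4 + 4)/1⌋ = 8; p/q = (8·4 + 1)/(8·1 + 0) = 33/8; p² − 17·q² = 1089 − 1088 = 1.
  The first convergent with p² − 17·q² = 1 gives the fundamental solution (x₁, y₁) = (33, 8).
Step 2: Apply the recurrence (x_{n+1}, y_{n+1}) = (x₁x_n + 17y₁y_n, x₁y_n + y₁x_n) repeatedly.
  From (x_1, y_1) = (33, 8): x_2 = 33·33 + 17·8·8 = 2177; y_2 = 33·8 + 8·33 = 528.
  From (x_2, y_2) = (2177, 528): x_3 = 33·2177 + 17·8·528 = 143649; y_3 = 33·528 + 8·2177 = 34840.
  From (x_3, y_3) = (143649, 34840): x_4 = 33·143649 + 17·8·34840 = 9478657; y_4 = 33·34840 + 8·143649 = 2298912.
  From (x_4, y_4) = (9478657, 2298912): x_5 = 33·9478657 + 17·8·2298912 = 625447713; y_5 = 33·2298912 + 8·9478657 = 151693352.
  From (x_5, y_5) = (625447713, 151693352): x_6 = 33·625447713 + 17·8·151693352 = 41270070401; y_6 = 33·151693352 + 8·625447713 = 10009462320.
Step 3: Verify x_6² - 17·y_6² = 1703218710903496300801 - 1703218710903496300800 = 1 (should be 1). ✓

(x_1, y_1) = (33, 8); (x_6, y_6) = (41270070401, 10009462320).


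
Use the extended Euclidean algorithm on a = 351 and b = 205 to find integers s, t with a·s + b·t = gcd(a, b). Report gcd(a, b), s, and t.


Euclidean algorithm on (351, 205) — divide until remainder is 0:
  351 = 1 · 205 + 146
  205 = 1 · 146 + 59
  146 = 2 · 59 + 28
  59 = 2 · 28 + 3
  28 = 9 · 3 + 1
  3 = 3 · 1 + 0
gcd(351, 205) = 1.
Track Bezout coefficients alongside the remainders: start with r₀ = 351 = a·1 + b·0 (s = 1, t = 0) and r₁ = 205 = a·0 + b·1 (s = 0, t = 1); each new remainder r_{k+1} = r_{k-1} − q_k·r_k inherits s_{k+1} = s_{k-1} − q_k·s_k, t_{k+1} = t_{k-1} − q_k·t_k, so r_k = a·s_k + b·t_k at every step:
  q = 1: r = 146, s = 1 − 1·0 = 1, t = 0 − 1·1 = -1  (check: 351·1 + 205·(-1) = 146)
  q = 1: r = 59, s = 0 − 1·1 = -1, t = 1 − 1·(-1) = 2  (check: 351·(-1) + 205·2 = 59)
  q = 2: r = 28, s = 1 − 2·(-1) = 3, t = -1 − 2·2 = -5  (check: 351·3 + 205·(-5) = 28)
  q = 2: r = 3, s = -1 − 2·3 = -7, t = 2 − 2·(-5) = 12  (check: 351·(-7) + 205·12 = 3)
  q = 9: r = 1, s = 3 − 9·(-7) = 66, t = -5 − 9·12 = -113  (check: 351·66 + 205·(-113) = 1)
The row with r = 1 (the gcd) gives the Bezout coefficients s = 66, t = -113.
Result: 351 · (66) + 205 · (-113) = 1.

gcd(351, 205) = 1; s = 66, t = -113 (check: 351·66 + 205·(-113) = 1).


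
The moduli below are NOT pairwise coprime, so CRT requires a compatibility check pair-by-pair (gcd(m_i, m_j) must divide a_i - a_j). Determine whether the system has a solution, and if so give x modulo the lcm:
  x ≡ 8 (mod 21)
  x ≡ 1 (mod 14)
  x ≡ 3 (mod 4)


Moduli 21, 14, 4 are not pairwise coprime, so CRT works modulo lcm(m_i) when all pairwise compatibility conditions hold.
Pairwise compatibility: gcd(m_i, m_j) must divide a_i - a_j for every pair.
Merge one congruence at a time:
  Start: x ≡ 8 (mod 21).
  Combine with x ≡ 1 (mod 14): gcd(21, 14) = 7; 1 - 8 = -7, which IS divisible by 7, so compatible.
    Write x = 8 + 21·t and substitute into x ≡ 1 (mod 14): 21·t ≡ 1 − 8 = -7 (mod 14).
    Divide the congruence (and modulus) by g = 7: 3·t ≡ -1 (mod 2).
    Reduce coefficients mod 2: 1·t ≡ 1 (mod 2).
    So t ≡ 1 (mod 2).
    Then x = 8 + 21·1 = 29, valid modulo lcm(21, 14) = 42: x ≡ 29 (mod 42).
  Combine with x ≡ 3 (mod 4): gcd(42, 4) = 2; 3 - 29 = -26, which IS divisible by 2, so compatible.
    Write x = 29 + 42·t and substitute into x ≡ 3 (mod 4): 42·t ≡ 3 − 29 = -26 (mod 4).
    Divide the congruence (and modulus) by g = 2: 21·t ≡ -13 (mod 2).
    Reduce coefficients mod 2: 1·t ≡ 1 (mod 2).
    So t ≡ 1 (mod 2).
    Then x = 29 + 42·1 = 71, valid modulo lcm(42, 4) = 84: x ≡ 71 (mod 84).
Verify: 71 mod 21 = 8, 71 mod 14 = 1, 71 mod 4 = 3.

x ≡ 71 (mod 84).


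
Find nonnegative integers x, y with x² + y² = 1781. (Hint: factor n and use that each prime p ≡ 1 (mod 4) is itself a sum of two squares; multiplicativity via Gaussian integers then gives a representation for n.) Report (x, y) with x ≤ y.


Step 1: Factor n = 1781 = 13 · 137.
Step 2: Check the mod-4 condition on each prime factor: 13 ≡ 1 (mod 4), exponent 1; 137 ≡ 1 (mod 4), exponent 1.
All primes ≡ 3 (mod 4) appear to even exponent (or don't appear), so by the two-squares theorem n IS expressible as a sum of two squares.
Step 3: Build a representation. Here n = 13 · 137 is a product of primes ≡ 1 (mod 4). Each prime p ≡ 1 (mod 4) is itself a sum of two squares; find a² by testing p − a² for a perfect square:
  13: 13 − 1² = 12, 13 − 2² = 9 = 3² ⇒ 13 = 2² + 3².
  137: 137 − 1² = 136, 137 − 2² = 133, 137 − 3² = 128, 137 − 4² = 121 = 11² ⇒ 137 = 4² + 11².
  Combine using the Brahmagupta–Fibonacci identity (a² + b²)(c² + d²) = (ac − bd)² + (ad + bc)² = (ac + bd)² + (ad − bc)²:
  13 · 137 = 1781: from (2² + 3²)(4² + 11²), take (2·4 − 3·11, 2·11 + 3·4) = (8 − 33, 22 + 12) = (-25, 34); dropping signs (only squares matter) gives (25, 34); check 25² + 34² = 625 + 1156 = 1781 ✓.
Step 4: Order so x ≤ y and verify: 25² + 34² = 625 + 1156 = 1781 = n. ✓

n = 1781 = 25² + 34² (one valid representation with x ≤ y).


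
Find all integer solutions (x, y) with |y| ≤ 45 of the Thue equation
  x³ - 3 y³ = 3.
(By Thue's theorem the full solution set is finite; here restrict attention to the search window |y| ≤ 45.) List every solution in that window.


The equation is x³ - 3y³ = 3. For fixed y, x³ = 3·y³ + 3, so a solution requires the RHS to be a perfect cube.
Strategy: iterate y from -45 to 45, compute RHS = 3·y³ + 3, and check whether it is a (positive or negative) perfect cube.
Check small values of y:
  y = 0: RHS = 3 is not a perfect cube.
  y = 1: RHS = 6 is not a perfect cube.
  y = -1: RHS = 0 = (0)³ ⇒ x = 0 works.
  y = 2: RHS = 27 = (3)³ ⇒ x = 3 works.
  y = -2: RHS = -21 is not a perfect cube.
  y = 3: RHS = 84 is not a perfect cube.
  y = -3: RHS = -78 is not a perfect cube.
Continuing the search up to |y| = 45 finds no further solutions beyond those listed.
Collected solutions: (0, -1), (3, 2).

Solutions (with |y| ≤ 45): (0, -1), (3, 2).


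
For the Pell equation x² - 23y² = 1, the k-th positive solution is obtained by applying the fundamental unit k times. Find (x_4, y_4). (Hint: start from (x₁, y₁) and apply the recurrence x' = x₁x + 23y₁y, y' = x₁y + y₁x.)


Step 1: Find the fundamental solution (x₁, y₁) of x² - 23y² = 1.
  Expand √23 as a continued fraction. a₀ = ⌊√23⌋ = 4; iterate m_{k+1} = d_k·a_k − m_k, d_{k+1} = (23 − m_{k+1}²)/d_k, a_{k+1} = ⌊(a₀ + m_{k+1})/d_{k+1}⌋ (starting m₀ = 0, d₀ = 1), with convergents p_k = a_k·p_{k-1} + p_{k-2}, q_k = a_k·q_{k-1} + q_{k-2} (p₋₁ = 1, q₋₁ = 0):
  k = 0: a₀ = 4; p₀/q₀ = 4/1; p₀² − 23·q₀² = 16 − 23 = -7.
  k = 1: m = 4, d = 7, a = ⌊(4 + 4)/7⌋ = 1; p/q = (1·4 + 1)/(1·1 + 0) = 5/1; p² − 23·q² = 25 − 23 = 2.
  k = 2: m = 3, d = 2, a = ⌊(4 + 3)/2⌋ = 3; p/q = (3·5 + 4)/(3·1 + 1) = 19/4; p² − 23·q² = 361 − 368 = -7.
  k = 3: m = 3, d = 7, a = ⌊(4 + 3)/7⌋ = 1; p/q = (1·19 + 5)/(1·4 + 1) = 24/5; p² − 23·q² = 576 − 575 = 1.
  The first convergent with p² − 23·q² = 1 gives the fundamental solution (x₁, y₁) = (24, 5).
Step 2: Apply the recurrence (x_{n+1}, y_{n+1}) = (x₁x_n + 23y₁y_n, x₁y_n + y₁x_n) repeatedly.
  From (x_1, y_1) = (24, 5): x_2 = 24·24 + 23·5·5 = 1151; y_2 = 24·5 + 5·24 = 240.
  From (x_2, y_2) = (1151, 240): x_3 = 24·1151 + 23·5·240 = 55224; y_3 = 24·240 + 5·1151 = 11515.
  From (x_3, y_3) = (55224, 11515): x_4 = 24·55224 + 23·5·11515 = 2649601; y_4 = 24·11515 + 5·55224 = 552480.
Step 3: Verify x_4² - 23·y_4² = 7020385459201 - 7020385459200 = 1 (should be 1). ✓

(x_1, y_1) = (24, 5); (x_4, y_4) = (2649601, 552480).


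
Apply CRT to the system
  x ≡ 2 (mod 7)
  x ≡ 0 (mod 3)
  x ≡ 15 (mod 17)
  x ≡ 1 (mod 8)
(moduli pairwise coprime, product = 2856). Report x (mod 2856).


Product of moduli M = 7 · 3 · 17 · 8 = 2856.
Merge one congruence at a time:
  Start: x ≡ 2 (mod 7).
  Combine with x ≡ 0 (mod 3); new modulus lcm = 21.
    Write x = 2 + 7·t and substitute into x ≡ 0 (mod 3): 7·t ≡ 0 − 2 = -2 (mod 3).
    Reduce coefficients mod 3: 1·t ≡ 1 (mod 3).
    So t ≡ 1 (mod 3).
    Then x = 2 + 7·1 = 9, valid modulo lcm(7, 3) = 21: x ≡ 9 (mod 21).
  Combine with x ≡ 15 (mod 17); new modulus lcm = 357.
    Write x = 9 + 21·t and substitute into x ≡ 15 (mod 17): 21·t ≡ 15 − 9 = 6 (mod 17).
    Reduce coefficients mod 17: 4·t ≡ 6 (mod 17).
    The inverse of 4 mod 17 is 13 (since 4·13 = 52 = 3·17 + 1), so t ≡ 13·6 = 78 ≡ 10 (mod 17).
    Then x = 9 + 21·10 = 219, valid modulo lcm(21, 17) = 357: x ≡ 219 (mod 357).
  Combine with x ≡ 1 (mod 8); new modulus lcm = 2856.
    Write x = 219 + 357·t and substitute into x ≡ 1 (mod 8): 357·t ≡ 1 − 219 = -218 (mod 8).
    Reduce coefficients mod 8: 5·t ≡ 6 (mod 8).
    The inverse of 5 mod 8 is 5 (since 5·5 = 25 = 3·8 + 1), so t ≡ 5·6 = 30 ≡ 6 (mod 8).
    Then x = 219 + 357·6 = 2361, valid modulo lcm(357, 8) = 2856: x ≡ 2361 (mod 2856).
Verify against each original: 2361 mod 7 = 2, 2361 mod 3 = 0, 2361 mod 17 = 15, 2361 mod 8 = 1.

x ≡ 2361 (mod 2856).


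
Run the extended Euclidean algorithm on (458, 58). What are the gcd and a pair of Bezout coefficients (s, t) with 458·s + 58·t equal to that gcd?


Euclidean algorithm on (458, 58) — divide until remainder is 0:
  458 = 7 · 58 + 52
  58 = 1 · 52 + 6
  52 = 8 · 6 + 4
  6 = 1 · 4 + 2
  4 = 2 · 2 + 0
gcd(458, 58) = 2.
Track Bezout coefficients alongside the remainders: start with r₀ = 458 = a·1 + b·0 (s = 1, t = 0) and r₁ = 58 = a·0 + b·1 (s = 0, t = 1); each new remainder r_{k+1} = r_{k-1} − q_k·r_k inherits s_{k+1} = s_{k-1} − q_k·s_k, t_{k+1} = t_{k-1} − q_k·t_k, so r_k = a·s_k + b·t_k at every step:
  q = 7: r = 52, s = 1 − 7·0 = 1, t = 0 − 7·1 = -7  (check: 458·1 + 58·(-7) = 52)
  q = 1: r = 6, s = 0 − 1·1 = -1, t = 1 − 1·(-7) = 8  (check: 458·(-1) + 58·8 = 6)
  q = 8: r = 4, s = 1 − 8·(-1) = 9, t = -7 − 8·8 = -71  (check: 458·9 + 58·(-71) = 4)
  q = 1: r = 2, s = -1 − 1·9 = -10, t = 8 − 1·(-71) = 79  (check: 458·(-10) + 58·79 = 2)
The row with r = 2 (the gcd) gives the Bezout coefficients s = -10, t = 79.
Result: 458 · (-10) + 58 · (79) = 2.

gcd(458, 58) = 2; s = -10, t = 79 (check: 458·(-10) + 58·79 = 2).


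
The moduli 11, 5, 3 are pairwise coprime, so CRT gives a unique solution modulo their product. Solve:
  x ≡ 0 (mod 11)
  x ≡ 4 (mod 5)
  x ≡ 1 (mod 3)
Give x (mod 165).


Moduli 11, 5, 3 are pairwise coprime; by CRT there is a unique solution modulo M = 11 · 5 · 3 = 165.
Solve pairwise, accumulating the modulus:
  Start with x ≡ 0 (mod 11).
  Combine with x ≡ 4 (mod 5): since gcd(11, 5) = 1, we get a unique residue mod 55.
    Write x = 0 + 11·t and substitute into x ≡ 4 (mod 5): 11·t ≡ 4 − 0 = 4 (mod 5).
    Reduce coefficients mod 5: 1·t ≡ 4 (mod 5).
    So t ≡ 4 (mod 5).
    Then x = 0 + 11·4 = 44, valid modulo lcm(11, 5) = 55: x ≡ 44 (mod 55).
  Combine with x ≡ 1 (mod 3): since gcd(55, 3) = 1, we get a unique residue mod 165.
    Write x = 44 + 55·t and substitute into x ≡ 1 (mod 3): 55·t ≡ 1 − 44 = -43 (mod 3).
    Reduce coefficients mod 3: 1·t ≡ 2 (mod 3).
    So t ≡ 2 (mod 3).
    Then x = 44 + 55·2 = 154, valid modulo lcm(55, 3) = 165: x ≡ 154 (mod 165).
Verify: 154 mod 11 = 0 ✓, 154 mod 5 = 4 ✓, 154 mod 3 = 1 ✓.

x ≡ 154 (mod 165).


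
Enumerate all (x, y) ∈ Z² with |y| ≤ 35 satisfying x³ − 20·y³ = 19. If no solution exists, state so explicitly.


The equation is x³ - 20y³ = 19. For fixed y, x³ = 20·y³ + 19, so a solution requires the RHS to be a perfect cube.
Strategy: iterate y from -35 to 35, compute RHS = 20·y³ + 19, and check whether it is a (positive or negative) perfect cube.
Check small values of y:
  y = 0: RHS = 19 is not a perfect cube.
  y = 1: RHS = 39 is not a perfect cube.
  y = -1: RHS = -1 = (-1)³ ⇒ x = -1 works.
  y = 2: RHS = 179 is not a perfect cube.
  y = -2: RHS = -141 is not a perfect cube.
  y = 3: RHS = 559 is not a perfect cube.
  y = -3: RHS = -521 is not a perfect cube.
Continuing the search up to |y| = 35 finds no further solutions beyond those listed.
Collected solutions: (-1, -1).

Solutions (with |y| ≤ 35): (-1, -1).


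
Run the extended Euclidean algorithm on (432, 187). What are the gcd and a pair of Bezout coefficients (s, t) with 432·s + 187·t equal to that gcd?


Euclidean algorithm on (432, 187) — divide until remainder is 0:
  432 = 2 · 187 + 58
  187 = 3 · 58 + 13
  58 = 4 · 13 + 6
  13 = 2 · 6 + 1
  6 = 6 · 1 + 0
gcd(432, 187) = 1.
Track Bezout coefficients alongside the remainders: start with r₀ = 432 = a·1 + b·0 (s = 1, t = 0) and r₁ = 187 = a·0 + b·1 (s = 0, t = 1); each new remainder r_{k+1} = r_{k-1} − q_k·r_k inherits s_{k+1} = s_{k-1} − q_k·s_k, t_{k+1} = t_{k-1} − q_k·t_k, so r_k = a·s_k + b·t_k at every step:
  q = 2: r = 58, s = 1 − 2·0 = 1, t = 0 − 2·1 = -2  (check: 432·1 + 187·(-2) = 58)
  q = 3: r = 13, s = 0 − 3·1 = -3, t = 1 − 3·(-2) = 7  (check: 432·(-3) + 187·7 = 13)
  q = 4: r = 6, s = 1 − 4·(-3) = 13, t = -2 − 4·7 = -30  (check: 432·13 + 187·(-30) = 6)
  q = 2: r = 1, s = -3 − 2·13 = -29, t = 7 − 2·(-30) = 67  (check: 432·(-29) + 187·67 = 1)
The row with r = 1 (the gcd) gives the Bezout coefficients s = -29, t = 67.
Result: 432 · (-29) + 187 · (67) = 1.

gcd(432, 187) = 1; s = -29, t = 67 (check: 432·(-29) + 187·67 = 1).


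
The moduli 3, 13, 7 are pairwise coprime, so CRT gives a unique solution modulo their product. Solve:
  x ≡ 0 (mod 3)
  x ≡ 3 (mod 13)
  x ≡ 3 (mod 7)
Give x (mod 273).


Moduli 3, 13, 7 are pairwise coprime; by CRT there is a unique solution modulo M = 3 · 13 · 7 = 273.
Solve pairwise, accumulating the modulus:
  Start with x ≡ 0 (mod 3).
  Combine with x ≡ 3 (mod 13): since gcd(3, 13) = 1, we get a unique residue mod 39.
    Write x = 0 + 3·t and substitute into x ≡ 3 (mod 13): 3·t ≡ 3 − 0 = 3 (mod 13).
    The inverse of 3 mod 13 is 9 (since 3·9 = 27 = 2·13 + 1), so t ≡ 9·3 = 27 ≡ 1 (mod 13).
    Then x = 0 + 3·1 = 3, valid modulo lcm(3, 13) = 39: x ≡ 3 (mod 39).
  Combine with x ≡ 3 (mod 7): since gcd(39, 7) = 1, we get a unique residue mod 273.
    Write x = 3 + 39·t and substitute into x ≡ 3 (mod 7): 39·t ≡ 3 − 3 = 0 (mod 7).
    Reduce coefficients mod 7: 4·t ≡ 0 (mod 7).
    The inverse of 4 mod 7 is 2 (since 4·2 = 8 = 1·7 + 1), so t ≡ 2·0 = 0 ≡ 0 (mod 7).
    Then x = 3 + 39·0 = 3, valid modulo lcm(39, 7) = 273: x ≡ 3 (mod 273).
Verify: 3 mod 3 = 0 ✓, 3 mod 13 = 3 ✓, 3 mod 7 = 3 ✓.

x ≡ 3 (mod 273).


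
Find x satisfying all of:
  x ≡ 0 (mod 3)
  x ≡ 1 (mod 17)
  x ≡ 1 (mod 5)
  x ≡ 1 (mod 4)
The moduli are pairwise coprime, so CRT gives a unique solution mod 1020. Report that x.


Product of moduli M = 3 · 17 · 5 · 4 = 1020.
Merge one congruence at a time:
  Start: x ≡ 0 (mod 3).
  Combine with x ≡ 1 (mod 17); new modulus lcm = 51.
    Write x = 0 + 3·t and substitute into x ≡ 1 (mod 17): 3·t ≡ 1 − 0 = 1 (mod 17).
    The inverse of 3 mod 17 is 6 (since 3·6 = 18 = 1·17 + 1), so t ≡ 6·1 = 6 ≡ 6 (mod 17).
    Then x = 0 + 3·6 = 18, valid modulo lcm(3, 17) = 51: x ≡ 18 (mod 51).
  Combine with x ≡ 1 (mod 5); new modulus lcm = 255.
    Write x = 18 + 51·t and substitute into x ≡ 1 (mod 5): 51·t ≡ 1 − 18 = -17 (mod 5).
    Reduce coefficients mod 5: 1·t ≡ 3 (mod 5).
    So t ≡ 3 (mod 5).
    Then x = 18 + 51·3 = 171, valid modulo lcm(51, 5) = 255: x ≡ 171 (mod 255).
  Combine with x ≡ 1 (mod 4); new modulus lcm = 1020.
    Write x = 171 + 255·t and substitute into x ≡ 1 (mod 4): 255·t ≡ 1 − 171 = -170 (mod 4).
    Reduce coefficients mod 4: 3·t ≡ 2 (mod 4).
    The inverse of 3 mod 4 is 3 (since 3·3 = 9 = 2·4 + 1), so t ≡ 3·2 = 6 ≡ 2 (mod 4).
    Then x = 171 + 255·2 = 681, valid modulo lcm(255, 4) = 1020: x ≡ 681 (mod 1020).
Verify against each original: 681 mod 3 = 0, 681 mod 17 = 1, 681 mod 5 = 1, 681 mod 4 = 1.

x ≡ 681 (mod 1020).
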